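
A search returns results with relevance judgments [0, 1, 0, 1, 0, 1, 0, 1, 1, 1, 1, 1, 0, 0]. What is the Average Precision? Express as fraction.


Computing P@k for each relevant position:
Position 1: not relevant
Position 2: relevant, P@2 = 1/2 = 1/2
Position 3: not relevant
Position 4: relevant, P@4 = 2/4 = 1/2
Position 5: not relevant
Position 6: relevant, P@6 = 3/6 = 1/2
Position 7: not relevant
Position 8: relevant, P@8 = 4/8 = 1/2
Position 9: relevant, P@9 = 5/9 = 5/9
Position 10: relevant, P@10 = 6/10 = 3/5
Position 11: relevant, P@11 = 7/11 = 7/11
Position 12: relevant, P@12 = 8/12 = 2/3
Position 13: not relevant
Position 14: not relevant
Sum of P@k = 1/2 + 1/2 + 1/2 + 1/2 + 5/9 + 3/5 + 7/11 + 2/3 = 2207/495
AP = 2207/495 / 8 = 2207/3960

2207/3960


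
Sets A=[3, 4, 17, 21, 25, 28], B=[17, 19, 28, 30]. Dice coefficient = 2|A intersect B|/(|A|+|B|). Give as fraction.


A intersect B = [17, 28]
|A intersect B| = 2
|A| = 6, |B| = 4
Dice = 2*2 / (6+4)
= 4 / 10 = 2/5

2/5


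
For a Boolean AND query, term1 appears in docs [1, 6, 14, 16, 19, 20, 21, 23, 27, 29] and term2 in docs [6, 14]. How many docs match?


Boolean AND: find intersection of posting lists
term1 docs: [1, 6, 14, 16, 19, 20, 21, 23, 27, 29]
term2 docs: [6, 14]
Intersection: [6, 14]
|intersection| = 2

2


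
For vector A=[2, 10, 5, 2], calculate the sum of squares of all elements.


|A|^2 = sum of squared components
A[0]^2 = 2^2 = 4
A[1]^2 = 10^2 = 100
A[2]^2 = 5^2 = 25
A[3]^2 = 2^2 = 4
Sum = 4 + 100 + 25 + 4 = 133

133


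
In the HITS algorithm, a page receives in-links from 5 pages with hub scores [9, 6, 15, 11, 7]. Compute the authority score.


Authority = sum of hub scores of in-linkers
In-link 1: hub score = 9
In-link 2: hub score = 6
In-link 3: hub score = 15
In-link 4: hub score = 11
In-link 5: hub score = 7
Authority = 9 + 6 + 15 + 11 + 7 = 48

48


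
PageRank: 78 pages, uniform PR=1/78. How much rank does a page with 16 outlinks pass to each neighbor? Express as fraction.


Initial PR = 1/78 = 1/78
Outlinks = 16
Contribution per link = PR / outlinks
= 1/78 / 16
= 1/1248

1/1248


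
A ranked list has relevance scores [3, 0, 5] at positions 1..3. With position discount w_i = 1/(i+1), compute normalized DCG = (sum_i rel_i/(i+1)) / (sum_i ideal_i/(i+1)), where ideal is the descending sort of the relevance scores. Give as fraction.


Position discount weights w_i = 1/(i+1) for i=1..3:
Weights = [1/2, 1/3, 1/4]
Actual relevance: [3, 0, 5]
DCG = 3/2 + 0/3 + 5/4 = 11/4
Ideal relevance (sorted desc): [5, 3, 0]
Ideal DCG = 5/2 + 3/3 + 0/4 = 7/2
nDCG = DCG / ideal_DCG = 11/4 / 7/2 = 11/14

11/14


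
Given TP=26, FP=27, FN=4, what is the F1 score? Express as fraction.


F1 = 2 * P * R / (P + R)
P = TP/(TP+FP) = 26/53 = 26/53
R = TP/(TP+FN) = 26/30 = 13/15
2 * P * R = 2 * 26/53 * 13/15 = 676/795
P + R = 26/53 + 13/15 = 1079/795
F1 = 676/795 / 1079/795 = 52/83

52/83


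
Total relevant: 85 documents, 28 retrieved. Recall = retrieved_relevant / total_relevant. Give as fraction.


Recall = retrieved_relevant / total_relevant
= 28 / 85
= 28 / (28 + 57)
= 28/85

28/85


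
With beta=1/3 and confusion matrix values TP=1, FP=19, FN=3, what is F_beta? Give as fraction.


P = TP/(TP+FP) = 1/20 = 1/20
R = TP/(TP+FN) = 1/4 = 1/4
beta^2 = 1/3^2 = 1/9
(1 + beta^2) = 10/9
Numerator = (1+beta^2)*P*R = 1/72
Denominator = beta^2*P + R = 1/180 + 1/4 = 23/90
F_beta = 5/92

5/92


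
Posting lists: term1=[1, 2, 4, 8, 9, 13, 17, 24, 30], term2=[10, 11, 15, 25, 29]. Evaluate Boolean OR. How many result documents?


Boolean OR: find union of posting lists
term1 docs: [1, 2, 4, 8, 9, 13, 17, 24, 30]
term2 docs: [10, 11, 15, 25, 29]
Union: [1, 2, 4, 8, 9, 10, 11, 13, 15, 17, 24, 25, 29, 30]
|union| = 14

14


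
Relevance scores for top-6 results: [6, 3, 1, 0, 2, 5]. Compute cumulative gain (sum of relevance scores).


Cumulative Gain = sum of relevance scores
Position 1: rel=6, running sum=6
Position 2: rel=3, running sum=9
Position 3: rel=1, running sum=10
Position 4: rel=0, running sum=10
Position 5: rel=2, running sum=12
Position 6: rel=5, running sum=17
CG = 17

17


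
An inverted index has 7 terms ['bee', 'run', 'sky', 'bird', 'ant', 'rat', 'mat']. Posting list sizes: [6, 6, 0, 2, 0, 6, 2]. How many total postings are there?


Summing posting list sizes:
'bee': 6 postings
'run': 6 postings
'sky': 0 postings
'bird': 2 postings
'ant': 0 postings
'rat': 6 postings
'mat': 2 postings
Total = 6 + 6 + 0 + 2 + 0 + 6 + 2 = 22

22


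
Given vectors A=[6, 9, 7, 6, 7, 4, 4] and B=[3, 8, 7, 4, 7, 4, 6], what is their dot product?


Dot product = sum of element-wise products
A[0]*B[0] = 6*3 = 18
A[1]*B[1] = 9*8 = 72
A[2]*B[2] = 7*7 = 49
A[3]*B[3] = 6*4 = 24
A[4]*B[4] = 7*7 = 49
A[5]*B[5] = 4*4 = 16
A[6]*B[6] = 4*6 = 24
Sum = 18 + 72 + 49 + 24 + 49 + 16 + 24 = 252

252


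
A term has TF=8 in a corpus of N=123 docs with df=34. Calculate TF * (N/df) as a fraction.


TF * (N/df)
= 8 * (123/34)
= 8 * 123/34
= 492/17

492/17


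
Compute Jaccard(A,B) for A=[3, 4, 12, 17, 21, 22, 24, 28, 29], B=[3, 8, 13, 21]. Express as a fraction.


A intersect B = [3, 21]
|A intersect B| = 2
A union B = [3, 4, 8, 12, 13, 17, 21, 22, 24, 28, 29]
|A union B| = 11
Jaccard = 2/11 = 2/11

2/11


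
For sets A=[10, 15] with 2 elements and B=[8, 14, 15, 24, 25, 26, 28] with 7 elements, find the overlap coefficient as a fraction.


A intersect B = [15]
|A intersect B| = 1
min(|A|, |B|) = min(2, 7) = 2
Overlap = 1 / 2 = 1/2

1/2


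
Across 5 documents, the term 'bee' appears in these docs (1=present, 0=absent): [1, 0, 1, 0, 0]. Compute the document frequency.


Checking each document for 'bee':
Doc 1: present
Doc 2: absent
Doc 3: present
Doc 4: absent
Doc 5: absent
df = sum of presences = 1 + 0 + 1 + 0 + 0 = 2

2


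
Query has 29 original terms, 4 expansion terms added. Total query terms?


Original terms: 29
Expansion terms: 4
Total = 29 + 4 = 33

33


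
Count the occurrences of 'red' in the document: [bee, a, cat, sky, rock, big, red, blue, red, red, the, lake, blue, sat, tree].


Document has 15 words
Scanning for 'red':
Found at positions: [6, 8, 9]
Count = 3

3


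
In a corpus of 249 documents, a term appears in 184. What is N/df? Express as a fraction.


IDF ratio = N / df
= 249 / 184
= 249/184

249/184


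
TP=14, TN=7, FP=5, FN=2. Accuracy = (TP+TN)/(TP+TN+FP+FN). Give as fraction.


Accuracy = (TP + TN) / (TP + TN + FP + FN)
TP + TN = 14 + 7 = 21
Total = 14 + 7 + 5 + 2 = 28
Accuracy = 21 / 28 = 3/4

3/4


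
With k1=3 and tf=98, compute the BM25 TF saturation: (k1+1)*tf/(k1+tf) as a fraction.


BM25 TF component = (k1+1)*tf / (k1+tf)
k1 = 3, tf = 98
Numerator = (3+1)*98 = 392
Denominator = 3 + 98 = 101
= 392/101 = 392/101

392/101


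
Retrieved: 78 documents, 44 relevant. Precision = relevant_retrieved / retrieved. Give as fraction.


Precision = relevant_retrieved / total_retrieved
= 44 / 78
= 44 / (44 + 34)
= 22/39

22/39


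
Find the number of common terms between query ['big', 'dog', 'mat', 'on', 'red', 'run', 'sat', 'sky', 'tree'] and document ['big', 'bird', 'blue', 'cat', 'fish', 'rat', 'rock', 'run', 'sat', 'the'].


Query terms: ['big', 'dog', 'mat', 'on', 'red', 'run', 'sat', 'sky', 'tree']
Document terms: ['big', 'bird', 'blue', 'cat', 'fish', 'rat', 'rock', 'run', 'sat', 'the']
Common terms: ['big', 'run', 'sat']
Overlap count = 3

3


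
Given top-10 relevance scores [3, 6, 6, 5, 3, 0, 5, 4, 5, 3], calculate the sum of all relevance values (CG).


Cumulative Gain = sum of relevance scores
Position 1: rel=3, running sum=3
Position 2: rel=6, running sum=9
Position 3: rel=6, running sum=15
Position 4: rel=5, running sum=20
Position 5: rel=3, running sum=23
Position 6: rel=0, running sum=23
Position 7: rel=5, running sum=28
Position 8: rel=4, running sum=32
Position 9: rel=5, running sum=37
Position 10: rel=3, running sum=40
CG = 40

40


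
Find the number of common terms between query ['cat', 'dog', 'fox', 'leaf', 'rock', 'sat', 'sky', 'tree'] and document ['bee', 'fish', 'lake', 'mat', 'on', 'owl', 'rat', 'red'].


Query terms: ['cat', 'dog', 'fox', 'leaf', 'rock', 'sat', 'sky', 'tree']
Document terms: ['bee', 'fish', 'lake', 'mat', 'on', 'owl', 'rat', 'red']
Common terms: []
Overlap count = 0

0


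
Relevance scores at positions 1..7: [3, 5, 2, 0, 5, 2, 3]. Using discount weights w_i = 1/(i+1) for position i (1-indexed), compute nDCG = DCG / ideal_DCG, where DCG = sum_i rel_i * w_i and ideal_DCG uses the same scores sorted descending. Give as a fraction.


Position discount weights w_i = 1/(i+1) for i=1..7:
Weights = [1/2, 1/3, 1/4, 1/5, 1/6, 1/7, 1/8]
Actual relevance: [3, 5, 2, 0, 5, 2, 3]
DCG = 3/2 + 5/3 + 2/4 + 0/5 + 5/6 + 2/7 + 3/8 = 289/56
Ideal relevance (sorted desc): [5, 5, 3, 3, 2, 2, 0]
Ideal DCG = 5/2 + 5/3 + 3/4 + 3/5 + 2/6 + 2/7 + 0/8 = 859/140
nDCG = DCG / ideal_DCG = 289/56 / 859/140 = 1445/1718

1445/1718


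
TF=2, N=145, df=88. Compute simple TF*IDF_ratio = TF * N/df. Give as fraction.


TF * (N/df)
= 2 * (145/88)
= 2 * 145/88
= 145/44

145/44


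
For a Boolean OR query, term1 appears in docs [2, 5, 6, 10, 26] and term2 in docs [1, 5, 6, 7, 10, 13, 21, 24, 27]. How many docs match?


Boolean OR: find union of posting lists
term1 docs: [2, 5, 6, 10, 26]
term2 docs: [1, 5, 6, 7, 10, 13, 21, 24, 27]
Union: [1, 2, 5, 6, 7, 10, 13, 21, 24, 26, 27]
|union| = 11

11


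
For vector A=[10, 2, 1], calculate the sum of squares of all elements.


|A|^2 = sum of squared components
A[0]^2 = 10^2 = 100
A[1]^2 = 2^2 = 4
A[2]^2 = 1^2 = 1
Sum = 100 + 4 + 1 = 105

105


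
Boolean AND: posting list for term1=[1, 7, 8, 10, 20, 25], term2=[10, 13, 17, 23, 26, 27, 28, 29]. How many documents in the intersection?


Boolean AND: find intersection of posting lists
term1 docs: [1, 7, 8, 10, 20, 25]
term2 docs: [10, 13, 17, 23, 26, 27, 28, 29]
Intersection: [10]
|intersection| = 1

1


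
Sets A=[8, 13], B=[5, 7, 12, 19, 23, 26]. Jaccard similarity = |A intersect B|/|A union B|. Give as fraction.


A intersect B = []
|A intersect B| = 0
A union B = [5, 7, 8, 12, 13, 19, 23, 26]
|A union B| = 8
Jaccard = 0/8 = 0

0


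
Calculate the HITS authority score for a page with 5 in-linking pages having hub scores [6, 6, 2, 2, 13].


Authority = sum of hub scores of in-linkers
In-link 1: hub score = 6
In-link 2: hub score = 6
In-link 3: hub score = 2
In-link 4: hub score = 2
In-link 5: hub score = 13
Authority = 6 + 6 + 2 + 2 + 13 = 29

29


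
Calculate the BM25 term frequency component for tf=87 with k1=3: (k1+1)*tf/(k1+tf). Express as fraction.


BM25 TF component = (k1+1)*tf / (k1+tf)
k1 = 3, tf = 87
Numerator = (3+1)*87 = 348
Denominator = 3 + 87 = 90
= 348/90 = 58/15

58/15


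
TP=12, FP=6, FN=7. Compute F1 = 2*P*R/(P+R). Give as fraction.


F1 = 2 * P * R / (P + R)
P = TP/(TP+FP) = 12/18 = 2/3
R = TP/(TP+FN) = 12/19 = 12/19
2 * P * R = 2 * 2/3 * 12/19 = 16/19
P + R = 2/3 + 12/19 = 74/57
F1 = 16/19 / 74/57 = 24/37

24/37


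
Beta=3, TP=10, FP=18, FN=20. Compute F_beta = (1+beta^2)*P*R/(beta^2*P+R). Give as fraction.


P = TP/(TP+FP) = 10/28 = 5/14
R = TP/(TP+FN) = 10/30 = 1/3
beta^2 = 3^2 = 9
(1 + beta^2) = 10
Numerator = (1+beta^2)*P*R = 25/21
Denominator = beta^2*P + R = 45/14 + 1/3 = 149/42
F_beta = 50/149

50/149


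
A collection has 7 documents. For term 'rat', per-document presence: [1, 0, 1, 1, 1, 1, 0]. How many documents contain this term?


Checking each document for 'rat':
Doc 1: present
Doc 2: absent
Doc 3: present
Doc 4: present
Doc 5: present
Doc 6: present
Doc 7: absent
df = sum of presences = 1 + 0 + 1 + 1 + 1 + 1 + 0 = 5

5


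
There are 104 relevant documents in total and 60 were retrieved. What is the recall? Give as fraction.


Recall = retrieved_relevant / total_relevant
= 60 / 104
= 60 / (60 + 44)
= 15/26

15/26


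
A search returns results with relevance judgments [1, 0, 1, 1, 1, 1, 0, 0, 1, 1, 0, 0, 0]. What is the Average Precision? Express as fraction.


Computing P@k for each relevant position:
Position 1: relevant, P@1 = 1/1 = 1
Position 2: not relevant
Position 3: relevant, P@3 = 2/3 = 2/3
Position 4: relevant, P@4 = 3/4 = 3/4
Position 5: relevant, P@5 = 4/5 = 4/5
Position 6: relevant, P@6 = 5/6 = 5/6
Position 7: not relevant
Position 8: not relevant
Position 9: relevant, P@9 = 6/9 = 2/3
Position 10: relevant, P@10 = 7/10 = 7/10
Position 11: not relevant
Position 12: not relevant
Position 13: not relevant
Sum of P@k = 1 + 2/3 + 3/4 + 4/5 + 5/6 + 2/3 + 7/10 = 65/12
AP = 65/12 / 7 = 65/84

65/84


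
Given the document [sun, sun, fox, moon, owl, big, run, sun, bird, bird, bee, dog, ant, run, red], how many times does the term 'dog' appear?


Document has 15 words
Scanning for 'dog':
Found at positions: [11]
Count = 1

1


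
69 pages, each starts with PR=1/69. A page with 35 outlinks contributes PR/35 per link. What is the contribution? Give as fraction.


Initial PR = 1/69 = 1/69
Outlinks = 35
Contribution per link = PR / outlinks
= 1/69 / 35
= 1/2415

1/2415


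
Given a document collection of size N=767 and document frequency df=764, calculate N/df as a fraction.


IDF ratio = N / df
= 767 / 764
= 767/764

767/764


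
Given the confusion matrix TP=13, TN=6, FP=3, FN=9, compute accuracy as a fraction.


Accuracy = (TP + TN) / (TP + TN + FP + FN)
TP + TN = 13 + 6 = 19
Total = 13 + 6 + 3 + 9 = 31
Accuracy = 19 / 31 = 19/31

19/31


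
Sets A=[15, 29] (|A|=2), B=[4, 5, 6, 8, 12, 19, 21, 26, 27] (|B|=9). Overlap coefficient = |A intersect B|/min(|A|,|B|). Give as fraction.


A intersect B = []
|A intersect B| = 0
min(|A|, |B|) = min(2, 9) = 2
Overlap = 0 / 2 = 0

0


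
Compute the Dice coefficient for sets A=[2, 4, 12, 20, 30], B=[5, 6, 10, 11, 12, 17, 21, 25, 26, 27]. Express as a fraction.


A intersect B = [12]
|A intersect B| = 1
|A| = 5, |B| = 10
Dice = 2*1 / (5+10)
= 2 / 15 = 2/15

2/15


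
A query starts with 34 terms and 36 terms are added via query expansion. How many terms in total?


Original terms: 34
Expansion terms: 36
Total = 34 + 36 = 70

70


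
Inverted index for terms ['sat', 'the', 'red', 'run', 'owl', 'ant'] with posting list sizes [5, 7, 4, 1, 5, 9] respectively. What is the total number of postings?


Summing posting list sizes:
'sat': 5 postings
'the': 7 postings
'red': 4 postings
'run': 1 postings
'owl': 5 postings
'ant': 9 postings
Total = 5 + 7 + 4 + 1 + 5 + 9 = 31

31


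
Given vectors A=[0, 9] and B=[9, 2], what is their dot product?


Dot product = sum of element-wise products
A[0]*B[0] = 0*9 = 0
A[1]*B[1] = 9*2 = 18
Sum = 0 + 18 = 18

18


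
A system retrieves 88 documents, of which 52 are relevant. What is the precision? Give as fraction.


Precision = relevant_retrieved / total_retrieved
= 52 / 88
= 52 / (52 + 36)
= 13/22

13/22


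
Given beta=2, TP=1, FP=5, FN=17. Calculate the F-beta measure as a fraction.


P = TP/(TP+FP) = 1/6 = 1/6
R = TP/(TP+FN) = 1/18 = 1/18
beta^2 = 2^2 = 4
(1 + beta^2) = 5
Numerator = (1+beta^2)*P*R = 5/108
Denominator = beta^2*P + R = 2/3 + 1/18 = 13/18
F_beta = 5/78

5/78


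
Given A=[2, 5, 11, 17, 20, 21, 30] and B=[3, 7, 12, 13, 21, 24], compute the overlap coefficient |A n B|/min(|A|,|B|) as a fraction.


A intersect B = [21]
|A intersect B| = 1
min(|A|, |B|) = min(7, 6) = 6
Overlap = 1 / 6 = 1/6

1/6


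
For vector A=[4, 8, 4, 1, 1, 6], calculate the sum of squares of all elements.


|A|^2 = sum of squared components
A[0]^2 = 4^2 = 16
A[1]^2 = 8^2 = 64
A[2]^2 = 4^2 = 16
A[3]^2 = 1^2 = 1
A[4]^2 = 1^2 = 1
A[5]^2 = 6^2 = 36
Sum = 16 + 64 + 16 + 1 + 1 + 36 = 134

134


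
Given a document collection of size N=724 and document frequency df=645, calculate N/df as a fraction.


IDF ratio = N / df
= 724 / 645
= 724/645

724/645


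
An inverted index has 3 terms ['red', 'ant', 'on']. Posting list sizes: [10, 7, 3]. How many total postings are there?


Summing posting list sizes:
'red': 10 postings
'ant': 7 postings
'on': 3 postings
Total = 10 + 7 + 3 = 20

20


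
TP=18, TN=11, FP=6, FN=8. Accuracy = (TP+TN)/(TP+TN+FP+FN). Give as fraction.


Accuracy = (TP + TN) / (TP + TN + FP + FN)
TP + TN = 18 + 11 = 29
Total = 18 + 11 + 6 + 8 = 43
Accuracy = 29 / 43 = 29/43

29/43


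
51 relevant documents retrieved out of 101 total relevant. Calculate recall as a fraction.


Recall = retrieved_relevant / total_relevant
= 51 / 101
= 51 / (51 + 50)
= 51/101

51/101


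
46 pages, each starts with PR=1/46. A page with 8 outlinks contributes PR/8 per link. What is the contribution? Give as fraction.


Initial PR = 1/46 = 1/46
Outlinks = 8
Contribution per link = PR / outlinks
= 1/46 / 8
= 1/368

1/368


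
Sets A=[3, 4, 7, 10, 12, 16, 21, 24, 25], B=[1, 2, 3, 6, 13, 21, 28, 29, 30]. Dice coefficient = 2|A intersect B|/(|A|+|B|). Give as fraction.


A intersect B = [3, 21]
|A intersect B| = 2
|A| = 9, |B| = 9
Dice = 2*2 / (9+9)
= 4 / 18 = 2/9

2/9


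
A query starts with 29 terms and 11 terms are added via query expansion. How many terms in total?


Original terms: 29
Expansion terms: 11
Total = 29 + 11 = 40

40


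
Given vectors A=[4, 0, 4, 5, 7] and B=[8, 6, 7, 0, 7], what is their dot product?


Dot product = sum of element-wise products
A[0]*B[0] = 4*8 = 32
A[1]*B[1] = 0*6 = 0
A[2]*B[2] = 4*7 = 28
A[3]*B[3] = 5*0 = 0
A[4]*B[4] = 7*7 = 49
Sum = 32 + 0 + 28 + 0 + 49 = 109

109


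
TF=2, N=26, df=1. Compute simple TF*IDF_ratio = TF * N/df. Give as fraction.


TF * (N/df)
= 2 * (26/1)
= 2 * 26
= 52

52


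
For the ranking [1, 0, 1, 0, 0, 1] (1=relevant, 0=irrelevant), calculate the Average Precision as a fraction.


Computing P@k for each relevant position:
Position 1: relevant, P@1 = 1/1 = 1
Position 2: not relevant
Position 3: relevant, P@3 = 2/3 = 2/3
Position 4: not relevant
Position 5: not relevant
Position 6: relevant, P@6 = 3/6 = 1/2
Sum of P@k = 1 + 2/3 + 1/2 = 13/6
AP = 13/6 / 3 = 13/18

13/18


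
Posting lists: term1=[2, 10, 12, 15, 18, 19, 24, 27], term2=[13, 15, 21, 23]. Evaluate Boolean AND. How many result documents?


Boolean AND: find intersection of posting lists
term1 docs: [2, 10, 12, 15, 18, 19, 24, 27]
term2 docs: [13, 15, 21, 23]
Intersection: [15]
|intersection| = 1

1


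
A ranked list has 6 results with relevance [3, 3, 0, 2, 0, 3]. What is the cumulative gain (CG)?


Cumulative Gain = sum of relevance scores
Position 1: rel=3, running sum=3
Position 2: rel=3, running sum=6
Position 3: rel=0, running sum=6
Position 4: rel=2, running sum=8
Position 5: rel=0, running sum=8
Position 6: rel=3, running sum=11
CG = 11

11


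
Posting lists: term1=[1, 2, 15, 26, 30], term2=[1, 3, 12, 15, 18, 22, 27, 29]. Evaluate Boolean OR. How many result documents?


Boolean OR: find union of posting lists
term1 docs: [1, 2, 15, 26, 30]
term2 docs: [1, 3, 12, 15, 18, 22, 27, 29]
Union: [1, 2, 3, 12, 15, 18, 22, 26, 27, 29, 30]
|union| = 11

11


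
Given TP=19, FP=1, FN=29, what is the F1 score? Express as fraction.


F1 = 2 * P * R / (P + R)
P = TP/(TP+FP) = 19/20 = 19/20
R = TP/(TP+FN) = 19/48 = 19/48
2 * P * R = 2 * 19/20 * 19/48 = 361/480
P + R = 19/20 + 19/48 = 323/240
F1 = 361/480 / 323/240 = 19/34

19/34


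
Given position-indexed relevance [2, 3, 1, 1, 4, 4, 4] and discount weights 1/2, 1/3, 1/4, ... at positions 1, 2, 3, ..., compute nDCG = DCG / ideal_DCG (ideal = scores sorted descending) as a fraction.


Position discount weights w_i = 1/(i+1) for i=1..7:
Weights = [1/2, 1/3, 1/4, 1/5, 1/6, 1/7, 1/8]
Actual relevance: [2, 3, 1, 1, 4, 4, 4]
DCG = 2/2 + 3/3 + 1/4 + 1/5 + 4/6 + 4/7 + 4/8 = 1759/420
Ideal relevance (sorted desc): [4, 4, 4, 3, 2, 1, 1]
Ideal DCG = 4/2 + 4/3 + 4/4 + 3/5 + 2/6 + 1/7 + 1/8 = 4649/840
nDCG = DCG / ideal_DCG = 1759/420 / 4649/840 = 3518/4649

3518/4649


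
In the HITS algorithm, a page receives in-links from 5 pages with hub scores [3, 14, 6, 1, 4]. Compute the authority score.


Authority = sum of hub scores of in-linkers
In-link 1: hub score = 3
In-link 2: hub score = 14
In-link 3: hub score = 6
In-link 4: hub score = 1
In-link 5: hub score = 4
Authority = 3 + 14 + 6 + 1 + 4 = 28

28


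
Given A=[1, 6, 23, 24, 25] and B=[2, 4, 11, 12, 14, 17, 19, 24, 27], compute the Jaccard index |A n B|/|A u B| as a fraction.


A intersect B = [24]
|A intersect B| = 1
A union B = [1, 2, 4, 6, 11, 12, 14, 17, 19, 23, 24, 25, 27]
|A union B| = 13
Jaccard = 1/13 = 1/13

1/13


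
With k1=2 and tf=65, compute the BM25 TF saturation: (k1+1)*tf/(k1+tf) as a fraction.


BM25 TF component = (k1+1)*tf / (k1+tf)
k1 = 2, tf = 65
Numerator = (2+1)*65 = 195
Denominator = 2 + 65 = 67
= 195/67 = 195/67

195/67


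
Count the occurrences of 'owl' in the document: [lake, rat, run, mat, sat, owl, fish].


Document has 7 words
Scanning for 'owl':
Found at positions: [5]
Count = 1

1


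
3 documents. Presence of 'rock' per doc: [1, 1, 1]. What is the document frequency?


Checking each document for 'rock':
Doc 1: present
Doc 2: present
Doc 3: present
df = sum of presences = 1 + 1 + 1 = 3

3


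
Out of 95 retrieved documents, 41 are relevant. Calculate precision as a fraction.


Precision = relevant_retrieved / total_retrieved
= 41 / 95
= 41 / (41 + 54)
= 41/95

41/95


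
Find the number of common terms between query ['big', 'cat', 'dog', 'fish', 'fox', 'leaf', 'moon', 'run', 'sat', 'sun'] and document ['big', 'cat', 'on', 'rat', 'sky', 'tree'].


Query terms: ['big', 'cat', 'dog', 'fish', 'fox', 'leaf', 'moon', 'run', 'sat', 'sun']
Document terms: ['big', 'cat', 'on', 'rat', 'sky', 'tree']
Common terms: ['big', 'cat']
Overlap count = 2

2


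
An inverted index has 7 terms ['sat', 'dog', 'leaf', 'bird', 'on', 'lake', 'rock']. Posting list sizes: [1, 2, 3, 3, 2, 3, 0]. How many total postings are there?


Summing posting list sizes:
'sat': 1 postings
'dog': 2 postings
'leaf': 3 postings
'bird': 3 postings
'on': 2 postings
'lake': 3 postings
'rock': 0 postings
Total = 1 + 2 + 3 + 3 + 2 + 3 + 0 = 14

14


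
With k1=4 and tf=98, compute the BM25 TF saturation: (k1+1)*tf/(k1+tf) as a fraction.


BM25 TF component = (k1+1)*tf / (k1+tf)
k1 = 4, tf = 98
Numerator = (4+1)*98 = 490
Denominator = 4 + 98 = 102
= 490/102 = 245/51

245/51


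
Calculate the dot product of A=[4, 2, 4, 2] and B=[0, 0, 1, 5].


Dot product = sum of element-wise products
A[0]*B[0] = 4*0 = 0
A[1]*B[1] = 2*0 = 0
A[2]*B[2] = 4*1 = 4
A[3]*B[3] = 2*5 = 10
Sum = 0 + 0 + 4 + 10 = 14

14


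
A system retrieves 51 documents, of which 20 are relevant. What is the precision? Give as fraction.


Precision = relevant_retrieved / total_retrieved
= 20 / 51
= 20 / (20 + 31)
= 20/51

20/51


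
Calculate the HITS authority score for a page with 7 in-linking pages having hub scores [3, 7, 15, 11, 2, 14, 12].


Authority = sum of hub scores of in-linkers
In-link 1: hub score = 3
In-link 2: hub score = 7
In-link 3: hub score = 15
In-link 4: hub score = 11
In-link 5: hub score = 2
In-link 6: hub score = 14
In-link 7: hub score = 12
Authority = 3 + 7 + 15 + 11 + 2 + 14 + 12 = 64

64


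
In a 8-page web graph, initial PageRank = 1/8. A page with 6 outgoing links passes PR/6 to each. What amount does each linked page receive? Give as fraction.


Initial PR = 1/8 = 1/8
Outlinks = 6
Contribution per link = PR / outlinks
= 1/8 / 6
= 1/48

1/48


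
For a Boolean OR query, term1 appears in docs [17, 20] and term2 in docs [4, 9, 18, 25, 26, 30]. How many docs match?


Boolean OR: find union of posting lists
term1 docs: [17, 20]
term2 docs: [4, 9, 18, 25, 26, 30]
Union: [4, 9, 17, 18, 20, 25, 26, 30]
|union| = 8

8


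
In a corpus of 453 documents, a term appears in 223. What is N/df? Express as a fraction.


IDF ratio = N / df
= 453 / 223
= 453/223

453/223


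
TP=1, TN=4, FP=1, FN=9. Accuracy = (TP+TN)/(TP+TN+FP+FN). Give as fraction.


Accuracy = (TP + TN) / (TP + TN + FP + FN)
TP + TN = 1 + 4 = 5
Total = 1 + 4 + 1 + 9 = 15
Accuracy = 5 / 15 = 1/3

1/3


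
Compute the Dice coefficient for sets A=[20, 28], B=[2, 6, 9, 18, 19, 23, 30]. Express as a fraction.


A intersect B = []
|A intersect B| = 0
|A| = 2, |B| = 7
Dice = 2*0 / (2+7)
= 0 / 9 = 0

0


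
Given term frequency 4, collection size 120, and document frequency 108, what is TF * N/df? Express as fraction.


TF * (N/df)
= 4 * (120/108)
= 4 * 10/9
= 40/9

40/9


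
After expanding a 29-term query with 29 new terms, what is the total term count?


Original terms: 29
Expansion terms: 29
Total = 29 + 29 = 58

58


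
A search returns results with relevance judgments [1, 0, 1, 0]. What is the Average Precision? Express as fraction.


Computing P@k for each relevant position:
Position 1: relevant, P@1 = 1/1 = 1
Position 2: not relevant
Position 3: relevant, P@3 = 2/3 = 2/3
Position 4: not relevant
Sum of P@k = 1 + 2/3 = 5/3
AP = 5/3 / 2 = 5/6

5/6


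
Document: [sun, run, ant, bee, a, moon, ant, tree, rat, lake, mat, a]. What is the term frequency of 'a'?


Document has 12 words
Scanning for 'a':
Found at positions: [4, 11]
Count = 2

2


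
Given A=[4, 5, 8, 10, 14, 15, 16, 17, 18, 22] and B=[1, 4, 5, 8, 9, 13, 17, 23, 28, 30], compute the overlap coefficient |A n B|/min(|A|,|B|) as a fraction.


A intersect B = [4, 5, 8, 17]
|A intersect B| = 4
min(|A|, |B|) = min(10, 10) = 10
Overlap = 4 / 10 = 2/5

2/5


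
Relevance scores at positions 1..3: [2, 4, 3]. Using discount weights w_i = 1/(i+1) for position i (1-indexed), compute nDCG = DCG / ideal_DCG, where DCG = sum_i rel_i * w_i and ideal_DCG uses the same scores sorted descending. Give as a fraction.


Position discount weights w_i = 1/(i+1) for i=1..3:
Weights = [1/2, 1/3, 1/4]
Actual relevance: [2, 4, 3]
DCG = 2/2 + 4/3 + 3/4 = 37/12
Ideal relevance (sorted desc): [4, 3, 2]
Ideal DCG = 4/2 + 3/3 + 2/4 = 7/2
nDCG = DCG / ideal_DCG = 37/12 / 7/2 = 37/42

37/42


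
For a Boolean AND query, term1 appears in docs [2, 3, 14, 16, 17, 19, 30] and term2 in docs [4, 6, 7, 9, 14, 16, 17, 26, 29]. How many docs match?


Boolean AND: find intersection of posting lists
term1 docs: [2, 3, 14, 16, 17, 19, 30]
term2 docs: [4, 6, 7, 9, 14, 16, 17, 26, 29]
Intersection: [14, 16, 17]
|intersection| = 3

3


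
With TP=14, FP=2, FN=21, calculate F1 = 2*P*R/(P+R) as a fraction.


F1 = 2 * P * R / (P + R)
P = TP/(TP+FP) = 14/16 = 7/8
R = TP/(TP+FN) = 14/35 = 2/5
2 * P * R = 2 * 7/8 * 2/5 = 7/10
P + R = 7/8 + 2/5 = 51/40
F1 = 7/10 / 51/40 = 28/51

28/51


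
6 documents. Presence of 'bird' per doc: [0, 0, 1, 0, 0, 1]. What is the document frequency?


Checking each document for 'bird':
Doc 1: absent
Doc 2: absent
Doc 3: present
Doc 4: absent
Doc 5: absent
Doc 6: present
df = sum of presences = 0 + 0 + 1 + 0 + 0 + 1 = 2

2


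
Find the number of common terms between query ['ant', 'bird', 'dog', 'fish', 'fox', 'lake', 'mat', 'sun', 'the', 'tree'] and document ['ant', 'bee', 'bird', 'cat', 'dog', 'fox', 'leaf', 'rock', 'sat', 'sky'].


Query terms: ['ant', 'bird', 'dog', 'fish', 'fox', 'lake', 'mat', 'sun', 'the', 'tree']
Document terms: ['ant', 'bee', 'bird', 'cat', 'dog', 'fox', 'leaf', 'rock', 'sat', 'sky']
Common terms: ['ant', 'bird', 'dog', 'fox']
Overlap count = 4

4


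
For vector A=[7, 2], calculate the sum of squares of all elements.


|A|^2 = sum of squared components
A[0]^2 = 7^2 = 49
A[1]^2 = 2^2 = 4
Sum = 49 + 4 = 53

53


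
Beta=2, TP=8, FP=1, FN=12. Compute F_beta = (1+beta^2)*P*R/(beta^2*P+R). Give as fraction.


P = TP/(TP+FP) = 8/9 = 8/9
R = TP/(TP+FN) = 8/20 = 2/5
beta^2 = 2^2 = 4
(1 + beta^2) = 5
Numerator = (1+beta^2)*P*R = 16/9
Denominator = beta^2*P + R = 32/9 + 2/5 = 178/45
F_beta = 40/89

40/89


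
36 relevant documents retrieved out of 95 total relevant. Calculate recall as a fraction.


Recall = retrieved_relevant / total_relevant
= 36 / 95
= 36 / (36 + 59)
= 36/95

36/95


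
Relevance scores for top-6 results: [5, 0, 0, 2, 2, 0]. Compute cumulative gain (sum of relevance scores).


Cumulative Gain = sum of relevance scores
Position 1: rel=5, running sum=5
Position 2: rel=0, running sum=5
Position 3: rel=0, running sum=5
Position 4: rel=2, running sum=7
Position 5: rel=2, running sum=9
Position 6: rel=0, running sum=9
CG = 9

9


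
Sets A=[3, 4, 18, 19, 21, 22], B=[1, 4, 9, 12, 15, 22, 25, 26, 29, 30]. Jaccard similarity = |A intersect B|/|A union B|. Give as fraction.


A intersect B = [4, 22]
|A intersect B| = 2
A union B = [1, 3, 4, 9, 12, 15, 18, 19, 21, 22, 25, 26, 29, 30]
|A union B| = 14
Jaccard = 2/14 = 1/7

1/7


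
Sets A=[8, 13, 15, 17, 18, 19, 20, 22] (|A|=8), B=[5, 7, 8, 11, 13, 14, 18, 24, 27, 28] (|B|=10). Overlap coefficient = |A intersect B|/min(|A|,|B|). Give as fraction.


A intersect B = [8, 13, 18]
|A intersect B| = 3
min(|A|, |B|) = min(8, 10) = 8
Overlap = 3 / 8 = 3/8

3/8


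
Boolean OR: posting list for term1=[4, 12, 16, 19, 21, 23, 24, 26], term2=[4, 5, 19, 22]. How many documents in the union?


Boolean OR: find union of posting lists
term1 docs: [4, 12, 16, 19, 21, 23, 24, 26]
term2 docs: [4, 5, 19, 22]
Union: [4, 5, 12, 16, 19, 21, 22, 23, 24, 26]
|union| = 10

10


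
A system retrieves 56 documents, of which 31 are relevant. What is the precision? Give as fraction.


Precision = relevant_retrieved / total_retrieved
= 31 / 56
= 31 / (31 + 25)
= 31/56

31/56


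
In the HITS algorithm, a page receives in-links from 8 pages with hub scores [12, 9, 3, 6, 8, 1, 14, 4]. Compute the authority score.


Authority = sum of hub scores of in-linkers
In-link 1: hub score = 12
In-link 2: hub score = 9
In-link 3: hub score = 3
In-link 4: hub score = 6
In-link 5: hub score = 8
In-link 6: hub score = 1
In-link 7: hub score = 14
In-link 8: hub score = 4
Authority = 12 + 9 + 3 + 6 + 8 + 1 + 14 + 4 = 57

57


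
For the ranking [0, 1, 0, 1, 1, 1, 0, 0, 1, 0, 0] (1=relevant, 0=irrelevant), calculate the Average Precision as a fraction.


Computing P@k for each relevant position:
Position 1: not relevant
Position 2: relevant, P@2 = 1/2 = 1/2
Position 3: not relevant
Position 4: relevant, P@4 = 2/4 = 1/2
Position 5: relevant, P@5 = 3/5 = 3/5
Position 6: relevant, P@6 = 4/6 = 2/3
Position 7: not relevant
Position 8: not relevant
Position 9: relevant, P@9 = 5/9 = 5/9
Position 10: not relevant
Position 11: not relevant
Sum of P@k = 1/2 + 1/2 + 3/5 + 2/3 + 5/9 = 127/45
AP = 127/45 / 5 = 127/225

127/225


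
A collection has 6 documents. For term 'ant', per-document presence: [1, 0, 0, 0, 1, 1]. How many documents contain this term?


Checking each document for 'ant':
Doc 1: present
Doc 2: absent
Doc 3: absent
Doc 4: absent
Doc 5: present
Doc 6: present
df = sum of presences = 1 + 0 + 0 + 0 + 1 + 1 = 3

3


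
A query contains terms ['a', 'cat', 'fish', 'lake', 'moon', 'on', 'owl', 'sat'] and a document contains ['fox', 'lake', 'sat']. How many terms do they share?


Query terms: ['a', 'cat', 'fish', 'lake', 'moon', 'on', 'owl', 'sat']
Document terms: ['fox', 'lake', 'sat']
Common terms: ['lake', 'sat']
Overlap count = 2

2


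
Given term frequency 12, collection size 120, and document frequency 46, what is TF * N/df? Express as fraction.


TF * (N/df)
= 12 * (120/46)
= 12 * 60/23
= 720/23

720/23


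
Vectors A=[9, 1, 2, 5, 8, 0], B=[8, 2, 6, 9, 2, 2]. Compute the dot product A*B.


Dot product = sum of element-wise products
A[0]*B[0] = 9*8 = 72
A[1]*B[1] = 1*2 = 2
A[2]*B[2] = 2*6 = 12
A[3]*B[3] = 5*9 = 45
A[4]*B[4] = 8*2 = 16
A[5]*B[5] = 0*2 = 0
Sum = 72 + 2 + 12 + 45 + 16 + 0 = 147

147


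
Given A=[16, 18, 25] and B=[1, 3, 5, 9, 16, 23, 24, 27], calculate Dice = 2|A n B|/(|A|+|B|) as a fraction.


A intersect B = [16]
|A intersect B| = 1
|A| = 3, |B| = 8
Dice = 2*1 / (3+8)
= 2 / 11 = 2/11

2/11


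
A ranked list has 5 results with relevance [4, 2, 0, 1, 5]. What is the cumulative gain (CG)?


Cumulative Gain = sum of relevance scores
Position 1: rel=4, running sum=4
Position 2: rel=2, running sum=6
Position 3: rel=0, running sum=6
Position 4: rel=1, running sum=7
Position 5: rel=5, running sum=12
CG = 12

12


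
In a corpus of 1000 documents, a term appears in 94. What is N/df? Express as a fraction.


IDF ratio = N / df
= 1000 / 94
= 500/47

500/47


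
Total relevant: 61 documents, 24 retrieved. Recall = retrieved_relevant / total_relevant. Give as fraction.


Recall = retrieved_relevant / total_relevant
= 24 / 61
= 24 / (24 + 37)
= 24/61

24/61


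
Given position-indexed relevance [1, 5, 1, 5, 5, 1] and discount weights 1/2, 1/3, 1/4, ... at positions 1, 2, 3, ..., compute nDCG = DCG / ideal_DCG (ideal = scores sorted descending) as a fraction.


Position discount weights w_i = 1/(i+1) for i=1..6:
Weights = [1/2, 1/3, 1/4, 1/5, 1/6, 1/7]
Actual relevance: [1, 5, 1, 5, 5, 1]
DCG = 1/2 + 5/3 + 1/4 + 5/5 + 5/6 + 1/7 = 123/28
Ideal relevance (sorted desc): [5, 5, 5, 1, 1, 1]
Ideal DCG = 5/2 + 5/3 + 5/4 + 1/5 + 1/6 + 1/7 = 2489/420
nDCG = DCG / ideal_DCG = 123/28 / 2489/420 = 1845/2489

1845/2489


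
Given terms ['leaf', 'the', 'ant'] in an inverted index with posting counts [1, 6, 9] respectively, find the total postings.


Summing posting list sizes:
'leaf': 1 postings
'the': 6 postings
'ant': 9 postings
Total = 1 + 6 + 9 = 16

16


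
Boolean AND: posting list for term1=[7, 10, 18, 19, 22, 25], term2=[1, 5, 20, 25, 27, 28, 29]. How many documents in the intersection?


Boolean AND: find intersection of posting lists
term1 docs: [7, 10, 18, 19, 22, 25]
term2 docs: [1, 5, 20, 25, 27, 28, 29]
Intersection: [25]
|intersection| = 1

1


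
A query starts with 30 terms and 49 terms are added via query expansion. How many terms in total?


Original terms: 30
Expansion terms: 49
Total = 30 + 49 = 79

79


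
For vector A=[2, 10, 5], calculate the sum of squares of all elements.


|A|^2 = sum of squared components
A[0]^2 = 2^2 = 4
A[1]^2 = 10^2 = 100
A[2]^2 = 5^2 = 25
Sum = 4 + 100 + 25 = 129

129


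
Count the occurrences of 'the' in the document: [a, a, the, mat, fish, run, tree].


Document has 7 words
Scanning for 'the':
Found at positions: [2]
Count = 1

1


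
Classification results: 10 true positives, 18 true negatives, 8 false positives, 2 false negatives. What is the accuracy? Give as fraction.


Accuracy = (TP + TN) / (TP + TN + FP + FN)
TP + TN = 10 + 18 = 28
Total = 10 + 18 + 8 + 2 = 38
Accuracy = 28 / 38 = 14/19

14/19


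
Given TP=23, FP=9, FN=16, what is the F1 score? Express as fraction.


F1 = 2 * P * R / (P + R)
P = TP/(TP+FP) = 23/32 = 23/32
R = TP/(TP+FN) = 23/39 = 23/39
2 * P * R = 2 * 23/32 * 23/39 = 529/624
P + R = 23/32 + 23/39 = 1633/1248
F1 = 529/624 / 1633/1248 = 46/71

46/71


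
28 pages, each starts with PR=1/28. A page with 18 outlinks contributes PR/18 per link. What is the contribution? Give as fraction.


Initial PR = 1/28 = 1/28
Outlinks = 18
Contribution per link = PR / outlinks
= 1/28 / 18
= 1/504

1/504


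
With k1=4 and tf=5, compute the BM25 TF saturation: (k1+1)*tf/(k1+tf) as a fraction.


BM25 TF component = (k1+1)*tf / (k1+tf)
k1 = 4, tf = 5
Numerator = (4+1)*5 = 25
Denominator = 4 + 5 = 9
= 25/9 = 25/9

25/9


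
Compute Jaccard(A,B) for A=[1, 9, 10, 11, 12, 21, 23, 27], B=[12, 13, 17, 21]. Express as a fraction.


A intersect B = [12, 21]
|A intersect B| = 2
A union B = [1, 9, 10, 11, 12, 13, 17, 21, 23, 27]
|A union B| = 10
Jaccard = 2/10 = 1/5

1/5


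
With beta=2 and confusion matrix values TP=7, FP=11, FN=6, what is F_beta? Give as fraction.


P = TP/(TP+FP) = 7/18 = 7/18
R = TP/(TP+FN) = 7/13 = 7/13
beta^2 = 2^2 = 4
(1 + beta^2) = 5
Numerator = (1+beta^2)*P*R = 245/234
Denominator = beta^2*P + R = 14/9 + 7/13 = 245/117
F_beta = 1/2

1/2


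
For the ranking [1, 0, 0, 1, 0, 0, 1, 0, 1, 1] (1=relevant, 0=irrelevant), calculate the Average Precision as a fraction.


Computing P@k for each relevant position:
Position 1: relevant, P@1 = 1/1 = 1
Position 2: not relevant
Position 3: not relevant
Position 4: relevant, P@4 = 2/4 = 1/2
Position 5: not relevant
Position 6: not relevant
Position 7: relevant, P@7 = 3/7 = 3/7
Position 8: not relevant
Position 9: relevant, P@9 = 4/9 = 4/9
Position 10: relevant, P@10 = 5/10 = 1/2
Sum of P@k = 1 + 1/2 + 3/7 + 4/9 + 1/2 = 181/63
AP = 181/63 / 5 = 181/315

181/315


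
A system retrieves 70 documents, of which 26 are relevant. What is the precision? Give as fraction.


Precision = relevant_retrieved / total_retrieved
= 26 / 70
= 26 / (26 + 44)
= 13/35

13/35


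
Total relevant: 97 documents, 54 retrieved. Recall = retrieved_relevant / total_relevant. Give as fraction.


Recall = retrieved_relevant / total_relevant
= 54 / 97
= 54 / (54 + 43)
= 54/97

54/97


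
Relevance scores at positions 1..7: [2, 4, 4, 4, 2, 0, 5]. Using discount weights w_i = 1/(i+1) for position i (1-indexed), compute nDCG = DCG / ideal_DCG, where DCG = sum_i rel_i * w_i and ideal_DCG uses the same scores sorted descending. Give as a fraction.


Position discount weights w_i = 1/(i+1) for i=1..7:
Weights = [1/2, 1/3, 1/4, 1/5, 1/6, 1/7, 1/8]
Actual relevance: [2, 4, 4, 4, 2, 0, 5]
DCG = 2/2 + 4/3 + 4/4 + 4/5 + 2/6 + 0/7 + 5/8 = 611/120
Ideal relevance (sorted desc): [5, 4, 4, 4, 2, 2, 0]
Ideal DCG = 5/2 + 4/3 + 4/4 + 4/5 + 2/6 + 2/7 + 0/8 = 1313/210
nDCG = DCG / ideal_DCG = 611/120 / 1313/210 = 329/404

329/404


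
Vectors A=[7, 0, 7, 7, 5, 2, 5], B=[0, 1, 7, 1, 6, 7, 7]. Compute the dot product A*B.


Dot product = sum of element-wise products
A[0]*B[0] = 7*0 = 0
A[1]*B[1] = 0*1 = 0
A[2]*B[2] = 7*7 = 49
A[3]*B[3] = 7*1 = 7
A[4]*B[4] = 5*6 = 30
A[5]*B[5] = 2*7 = 14
A[6]*B[6] = 5*7 = 35
Sum = 0 + 0 + 49 + 7 + 30 + 14 + 35 = 135

135


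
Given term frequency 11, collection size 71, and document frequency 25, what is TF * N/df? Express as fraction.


TF * (N/df)
= 11 * (71/25)
= 11 * 71/25
= 781/25

781/25


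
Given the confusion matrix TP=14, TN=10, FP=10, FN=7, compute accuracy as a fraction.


Accuracy = (TP + TN) / (TP + TN + FP + FN)
TP + TN = 14 + 10 = 24
Total = 14 + 10 + 10 + 7 = 41
Accuracy = 24 / 41 = 24/41

24/41


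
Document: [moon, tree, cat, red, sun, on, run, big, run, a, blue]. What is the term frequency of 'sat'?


Document has 11 words
Scanning for 'sat':
Term not found in document
Count = 0

0


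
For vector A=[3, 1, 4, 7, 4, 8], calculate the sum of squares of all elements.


|A|^2 = sum of squared components
A[0]^2 = 3^2 = 9
A[1]^2 = 1^2 = 1
A[2]^2 = 4^2 = 16
A[3]^2 = 7^2 = 49
A[4]^2 = 4^2 = 16
A[5]^2 = 8^2 = 64
Sum = 9 + 1 + 16 + 49 + 16 + 64 = 155

155


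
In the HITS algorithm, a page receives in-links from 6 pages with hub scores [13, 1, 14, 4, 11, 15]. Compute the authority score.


Authority = sum of hub scores of in-linkers
In-link 1: hub score = 13
In-link 2: hub score = 1
In-link 3: hub score = 14
In-link 4: hub score = 4
In-link 5: hub score = 11
In-link 6: hub score = 15
Authority = 13 + 1 + 14 + 4 + 11 + 15 = 58

58


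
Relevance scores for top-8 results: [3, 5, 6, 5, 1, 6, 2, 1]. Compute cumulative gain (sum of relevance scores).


Cumulative Gain = sum of relevance scores
Position 1: rel=3, running sum=3
Position 2: rel=5, running sum=8
Position 3: rel=6, running sum=14
Position 4: rel=5, running sum=19
Position 5: rel=1, running sum=20
Position 6: rel=6, running sum=26
Position 7: rel=2, running sum=28
Position 8: rel=1, running sum=29
CG = 29

29


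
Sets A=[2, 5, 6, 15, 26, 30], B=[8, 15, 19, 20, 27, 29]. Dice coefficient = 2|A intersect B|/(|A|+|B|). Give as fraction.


A intersect B = [15]
|A intersect B| = 1
|A| = 6, |B| = 6
Dice = 2*1 / (6+6)
= 2 / 12 = 1/6

1/6


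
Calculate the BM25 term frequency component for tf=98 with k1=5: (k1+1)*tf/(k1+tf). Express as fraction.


BM25 TF component = (k1+1)*tf / (k1+tf)
k1 = 5, tf = 98
Numerator = (5+1)*98 = 588
Denominator = 5 + 98 = 103
= 588/103 = 588/103

588/103
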